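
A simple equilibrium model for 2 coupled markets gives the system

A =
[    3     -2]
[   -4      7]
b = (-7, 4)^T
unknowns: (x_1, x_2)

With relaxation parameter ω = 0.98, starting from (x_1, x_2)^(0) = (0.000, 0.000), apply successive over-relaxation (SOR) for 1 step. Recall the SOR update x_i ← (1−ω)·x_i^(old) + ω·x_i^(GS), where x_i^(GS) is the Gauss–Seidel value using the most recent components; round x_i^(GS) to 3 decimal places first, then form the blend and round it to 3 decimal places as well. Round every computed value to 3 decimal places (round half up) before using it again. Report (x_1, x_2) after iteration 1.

(-2.286, -0.720)

Iteration 1:
  x_1: GS value = (-7 - (-2)·0.000) / (3) = -2.333;  x_1 ← (1−ω)·0.000 + ω·-2.333 = -2.286
  x_2: GS value = (4 - (-4)·-2.286) / (7) = -0.735;  x_2 ← (1−ω)·0.000 + ω·-0.735 = -0.720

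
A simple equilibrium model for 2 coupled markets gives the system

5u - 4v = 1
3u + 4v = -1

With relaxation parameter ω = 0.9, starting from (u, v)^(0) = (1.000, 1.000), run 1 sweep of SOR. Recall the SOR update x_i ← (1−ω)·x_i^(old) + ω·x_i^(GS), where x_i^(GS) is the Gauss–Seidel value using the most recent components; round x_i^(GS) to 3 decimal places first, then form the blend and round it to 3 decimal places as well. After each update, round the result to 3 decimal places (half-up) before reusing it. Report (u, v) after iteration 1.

(1.000, -0.800)

Iteration 1:
  u: GS value = (1 - (-4)·1.000) / (5) = 1.000;  u ← (1−ω)·1.000 + ω·1.000 = 1.000
  v: GS value = (-1 - (3)·1.000) / (4) = -1.000;  v ← (1−ω)·1.000 + ω·-1.000 = -0.800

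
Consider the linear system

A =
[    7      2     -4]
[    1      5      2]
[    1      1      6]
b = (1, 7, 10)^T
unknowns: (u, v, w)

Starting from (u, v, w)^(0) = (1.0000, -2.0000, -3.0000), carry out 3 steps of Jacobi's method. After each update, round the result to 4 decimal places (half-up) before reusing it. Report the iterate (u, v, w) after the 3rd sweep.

(0.7143, 0.7257, 1.4381)

Iteration 1:
  u = (1 - (2)·-2.0000 - (-4)·-3.0000) / (7) = -1.0000
  v = (7 - (1)·1.0000 - (2)·-3.0000) / (5) = 2.4000
  w = (10 - (1)·1.0000 - (1)·-2.0000) / (6) = 1.8333
Iteration 2:
  u = (1 - (2)·2.4000 - (-4)·1.8333) / (7) = 0.5047
  v = (7 - (1)·-1.0000 - (2)·1.8333) / (5) = 0.8667
  w = (10 - (1)·-1.0000 - (1)·2.4000) / (6) = 1.4333
Iteration 3:
  u = (1 - (2)·0.8667 - (-4)·1.4333) / (7) = 0.7143
  v = (7 - (1)·0.5047 - (2)·1.4333) / (5) = 0.7257
  w = (10 - (1)·0.5047 - (1)·0.8667) / (6) = 1.4381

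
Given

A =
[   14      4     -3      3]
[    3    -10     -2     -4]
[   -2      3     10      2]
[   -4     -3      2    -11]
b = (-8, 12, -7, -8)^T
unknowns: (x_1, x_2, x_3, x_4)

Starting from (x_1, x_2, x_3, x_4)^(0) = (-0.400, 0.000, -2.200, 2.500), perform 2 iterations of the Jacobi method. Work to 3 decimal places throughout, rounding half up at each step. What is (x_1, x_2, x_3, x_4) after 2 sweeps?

(-0.410, -1.607, -0.546, 1.581)

Iteration 1:
  x_1 = (-8 - (4)·0.000 - (-3)·-2.200 - (3)·2.500) / (14) = -1.579
  x_2 = (12 - (3)·-0.400 - (-2)·-2.200 - (-4)·2.500) / (-10) = -1.880
  x_3 = (-7 - (-2)·-0.400 - (3)·0.000 - (2)·2.500) / (10) = -1.280
  x_4 = (-8 - (-4)·-0.400 - (-3)·0.000 - (2)·-2.200) / (-11) = 0.473
Iteration 2:
  x_1 = (-8 - (4)·-1.880 - (-3)·-1.280 - (3)·0.473) / (14) = -0.410
  x_2 = (12 - (3)·-1.579 - (-2)·-1.280 - (-4)·0.473) / (-10) = -1.607
  x_3 = (-7 - (-2)·-1.579 - (3)·-1.880 - (2)·0.473) / (10) = -0.546
  x_4 = (-8 - (-4)·-1.579 - (-3)·-1.880 - (2)·-1.280) / (-11) = 1.581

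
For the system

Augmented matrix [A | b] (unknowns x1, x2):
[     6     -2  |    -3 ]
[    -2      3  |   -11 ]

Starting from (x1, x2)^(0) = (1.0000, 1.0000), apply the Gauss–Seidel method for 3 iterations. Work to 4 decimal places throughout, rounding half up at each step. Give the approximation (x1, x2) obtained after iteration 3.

Iteration 1:
  x1 = (-3 - (-2)·1.0000) / (6) = -0.1667
  x2 = (-11 - (-2)·-0.1667) / (3) = -3.7778
Iteration 2:
  x1 = (-3 - (-2)·-3.7778) / (6) = -1.7593
  x2 = (-11 - (-2)·-1.7593) / (3) = -4.8395
Iteration 3:
  x1 = (-3 - (-2)·-4.8395) / (6) = -2.1132
  x2 = (-11 - (-2)·-2.1132) / (3) = -5.0755

(-2.1132, -5.0755)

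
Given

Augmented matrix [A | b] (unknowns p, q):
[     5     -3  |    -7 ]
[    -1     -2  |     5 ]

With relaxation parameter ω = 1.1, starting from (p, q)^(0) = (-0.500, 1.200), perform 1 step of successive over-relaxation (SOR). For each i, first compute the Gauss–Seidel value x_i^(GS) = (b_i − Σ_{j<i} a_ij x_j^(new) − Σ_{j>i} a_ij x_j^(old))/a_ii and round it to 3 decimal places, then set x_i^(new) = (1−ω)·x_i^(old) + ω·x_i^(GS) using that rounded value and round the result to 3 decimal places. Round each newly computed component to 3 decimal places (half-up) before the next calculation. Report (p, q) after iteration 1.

Iteration 1:
  p: GS value = (-7 - (-3)·1.200) / (5) = -0.680;  p ← (1−ω)·-0.500 + ω·-0.680 = -0.698
  q: GS value = (5 - (-1)·-0.698) / (-2) = -2.151;  q ← (1−ω)·1.200 + ω·-2.151 = -2.486

(-0.698, -2.486)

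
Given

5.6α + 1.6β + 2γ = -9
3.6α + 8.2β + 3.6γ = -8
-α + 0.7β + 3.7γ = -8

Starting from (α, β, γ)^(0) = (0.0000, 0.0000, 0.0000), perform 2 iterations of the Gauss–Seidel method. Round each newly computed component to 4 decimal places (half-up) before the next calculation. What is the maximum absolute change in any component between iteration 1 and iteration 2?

Iteration 1:
  α = (-9 - (1.6)·0.0000 - (2)·0.0000) / (5.6) = -1.6071
  β = (-8 - (3.6)·-1.6071 - (3.6)·0.0000) / (8.2) = -0.2701
  γ = (-8 - (-1)·-1.6071 - (0.7)·-0.2701) / (3.7) = -2.5454
Iteration 2:
  α = (-9 - (1.6)·-0.2701 - (2)·-2.5454) / (5.6) = -0.6209
  β = (-8 - (3.6)·-0.6209 - (3.6)·-2.5454) / (8.2) = 0.4145
  γ = (-8 - (-1)·-0.6209 - (0.7)·0.4145) / (3.7) = -2.4084
Change: (0.9862, 0.6846, 0.1370) → max |·| = 0.9862

0.9862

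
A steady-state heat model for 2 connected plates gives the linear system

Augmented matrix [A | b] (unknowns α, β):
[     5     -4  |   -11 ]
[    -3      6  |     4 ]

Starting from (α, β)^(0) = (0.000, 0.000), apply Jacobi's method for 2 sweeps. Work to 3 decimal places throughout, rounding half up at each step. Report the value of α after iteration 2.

Iteration 1:
  α = (-11 - (-4)·0.000) / (5) = -2.200
  β = (4 - (-3)·0.000) / (6) = 0.667
Iteration 2:
  α = (-11 - (-4)·0.667) / (5) = -1.666
  β = (4 - (-3)·-2.200) / (6) = -0.433

-1.666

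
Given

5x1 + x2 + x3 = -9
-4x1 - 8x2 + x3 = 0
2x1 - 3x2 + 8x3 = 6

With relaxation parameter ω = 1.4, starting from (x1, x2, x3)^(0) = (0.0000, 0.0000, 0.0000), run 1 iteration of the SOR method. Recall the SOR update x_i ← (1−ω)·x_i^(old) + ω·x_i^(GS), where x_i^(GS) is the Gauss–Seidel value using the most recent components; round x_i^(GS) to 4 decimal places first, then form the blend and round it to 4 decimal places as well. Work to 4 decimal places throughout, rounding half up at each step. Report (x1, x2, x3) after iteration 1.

Iteration 1:
  x1: GS value = (-9 - (1)·0.0000 - (1)·0.0000) / (5) = -1.8000;  x1 ← (1−ω)·0.0000 + ω·-1.8000 = -2.5200
  x2: GS value = (0 - (-4)·-2.5200 - (1)·0.0000) / (-8) = 1.2600;  x2 ← (1−ω)·0.0000 + ω·1.2600 = 1.7640
  x3: GS value = (6 - (2)·-2.5200 - (-3)·1.7640) / (8) = 2.0415;  x3 ← (1−ω)·0.0000 + ω·2.0415 = 2.8581

(-2.5200, 1.7640, 2.8581)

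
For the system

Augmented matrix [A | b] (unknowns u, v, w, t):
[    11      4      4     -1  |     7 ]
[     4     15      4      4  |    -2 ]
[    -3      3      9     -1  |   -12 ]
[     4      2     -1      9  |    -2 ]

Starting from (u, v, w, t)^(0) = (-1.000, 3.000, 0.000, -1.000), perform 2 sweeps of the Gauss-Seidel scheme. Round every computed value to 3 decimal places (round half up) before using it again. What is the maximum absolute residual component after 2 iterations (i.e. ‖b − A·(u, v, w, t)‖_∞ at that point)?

Iteration 1:
  u = (7 - (4)·3.000 - (4)·0.000 - (-1)·-1.000) / (11) = -0.545
  v = (-2 - (4)·-0.545 - (4)·0.000 - (4)·-1.000) / (15) = 0.279
  w = (-12 - (-3)·-0.545 - (3)·0.279 - (-1)·-1.000) / (9) = -1.719
  t = (-2 - (4)·-0.545 - (2)·0.279 - (-1)·-1.719) / (9) = -0.233
Iteration 2:
  u = (7 - (4)·0.279 - (4)·-1.719 - (-1)·-0.233) / (11) = 1.139
  v = (-2 - (4)·1.139 - (4)·-1.719 - (4)·-0.233) / (15) = 0.083
  w = (-12 - (-3)·1.139 - (3)·0.083 - (-1)·-0.233) / (9) = -1.007
  t = (-2 - (4)·1.139 - (2)·0.083 - (-1)·-1.007) / (9) = -0.859
Residual b − A·x = (-2.692, -0.337, -0.628, 0.002); ∞-norm = 2.692

2.692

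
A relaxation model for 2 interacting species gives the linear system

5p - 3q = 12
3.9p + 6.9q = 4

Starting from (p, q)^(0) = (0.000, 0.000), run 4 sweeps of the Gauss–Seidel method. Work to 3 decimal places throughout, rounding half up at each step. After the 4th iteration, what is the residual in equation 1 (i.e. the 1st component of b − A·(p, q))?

Iteration 1:
  p = (12 - (-3)·0.000) / (5) = 2.400
  q = (4 - (3.9)·2.400) / (6.9) = -0.777
Iteration 2:
  p = (12 - (-3)·-0.777) / (5) = 1.934
  q = (4 - (3.9)·1.934) / (6.9) = -0.513
Iteration 3:
  p = (12 - (-3)·-0.513) / (5) = 2.092
  q = (4 - (3.9)·2.092) / (6.9) = -0.603
Iteration 4:
  p = (12 - (-3)·-0.603) / (5) = 2.038
  q = (4 - (3.9)·2.038) / (6.9) = -0.572
Residual b − A·x = (0.094, -0.001)

0.094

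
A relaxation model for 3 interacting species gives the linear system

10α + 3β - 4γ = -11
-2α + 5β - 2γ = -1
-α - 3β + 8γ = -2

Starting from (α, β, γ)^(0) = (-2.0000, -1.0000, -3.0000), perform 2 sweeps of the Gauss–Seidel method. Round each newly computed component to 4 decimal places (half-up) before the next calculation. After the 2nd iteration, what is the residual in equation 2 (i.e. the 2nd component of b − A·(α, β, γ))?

Iteration 1:
  α = (-11 - (3)·-1.0000 - (-4)·-3.0000) / (10) = -2.0000
  β = (-1 - (-2)·-2.0000 - (-2)·-3.0000) / (5) = -2.2000
  γ = (-2 - (-1)·-2.0000 - (-3)·-2.2000) / (8) = -1.3250
Iteration 2:
  α = (-11 - (3)·-2.2000 - (-4)·-1.3250) / (10) = -0.9700
  β = (-1 - (-2)·-0.9700 - (-2)·-1.3250) / (5) = -1.1180
  γ = (-2 - (-1)·-0.9700 - (-3)·-1.1180) / (8) = -0.7905
Residual b − A·x = (-1.1080, 1.0690, 0.0000)

1.0690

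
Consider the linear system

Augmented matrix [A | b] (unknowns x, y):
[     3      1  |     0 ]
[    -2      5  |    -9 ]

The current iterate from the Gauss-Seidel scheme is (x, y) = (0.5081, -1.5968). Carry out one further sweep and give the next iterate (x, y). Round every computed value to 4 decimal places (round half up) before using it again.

(0.5323, -1.5871)

One sweep:
  x = (0 - (1)·-1.5968) / (3) = 0.5323
  y = (-9 - (-2)·0.5323) / (5) = -1.5871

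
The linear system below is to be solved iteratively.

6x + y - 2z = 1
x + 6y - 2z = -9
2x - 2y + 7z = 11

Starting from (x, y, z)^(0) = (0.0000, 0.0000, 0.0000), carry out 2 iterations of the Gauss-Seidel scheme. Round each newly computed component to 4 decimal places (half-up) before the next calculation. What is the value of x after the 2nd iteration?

Iteration 1:
  x = (1 - (1)·0.0000 - (-2)·0.0000) / (6) = 0.1667
  y = (-9 - (1)·0.1667 - (-2)·0.0000) / (6) = -1.5278
  z = (11 - (2)·0.1667 - (-2)·-1.5278) / (7) = 1.0873
Iteration 2:
  x = (1 - (1)·-1.5278 - (-2)·1.0873) / (6) = 0.7837
  y = (-9 - (1)·0.7837 - (-2)·1.0873) / (6) = -1.2682
  z = (11 - (2)·0.7837 - (-2)·-1.2682) / (7) = 0.9852

0.7837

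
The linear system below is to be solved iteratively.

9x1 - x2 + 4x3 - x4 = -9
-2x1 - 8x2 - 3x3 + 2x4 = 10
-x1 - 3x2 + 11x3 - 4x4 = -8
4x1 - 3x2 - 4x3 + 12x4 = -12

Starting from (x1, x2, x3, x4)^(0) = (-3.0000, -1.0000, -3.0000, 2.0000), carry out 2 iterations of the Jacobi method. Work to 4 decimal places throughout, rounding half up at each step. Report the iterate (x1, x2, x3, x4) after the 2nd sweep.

(-0.7714, -1.4690, -0.8346, -1.0487)

Iteration 1:
  x1 = (-9 - (-1)·-1.0000 - (4)·-3.0000 - (-1)·2.0000) / (9) = 0.4444
  x2 = (10 - (-2)·-3.0000 - (-3)·-3.0000 - (2)·2.0000) / (-8) = 1.1250
  x3 = (-8 - (-1)·-3.0000 - (-3)·-1.0000 - (-4)·2.0000) / (11) = -0.5455
  x4 = (-12 - (4)·-3.0000 - (-3)·-1.0000 - (-4)·-3.0000) / (12) = -1.2500
Iteration 2:
  x1 = (-9 - (-1)·1.1250 - (4)·-0.5455 - (-1)·-1.2500) / (9) = -0.7714
  x2 = (10 - (-2)·0.4444 - (-3)·-0.5455 - (2)·-1.2500) / (-8) = -1.4690
  x3 = (-8 - (-1)·0.4444 - (-3)·1.1250 - (-4)·-1.2500) / (11) = -0.8346
  x4 = (-12 - (4)·0.4444 - (-3)·1.1250 - (-4)·-0.5455) / (12) = -1.0487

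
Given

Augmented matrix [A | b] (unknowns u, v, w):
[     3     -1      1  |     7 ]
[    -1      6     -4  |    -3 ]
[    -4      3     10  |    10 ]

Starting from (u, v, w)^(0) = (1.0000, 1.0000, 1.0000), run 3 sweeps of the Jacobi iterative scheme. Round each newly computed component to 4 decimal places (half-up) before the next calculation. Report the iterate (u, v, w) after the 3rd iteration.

(1.9296, 1.0685, 1.6445)

Iteration 1:
  u = (7 - (-1)·1.0000 - (1)·1.0000) / (3) = 2.3333
  v = (-3 - (-1)·1.0000 - (-4)·1.0000) / (6) = 0.3333
  w = (10 - (-4)·1.0000 - (3)·1.0000) / (10) = 1.1000
Iteration 2:
  u = (7 - (-1)·0.3333 - (1)·1.1000) / (3) = 2.0778
  v = (-3 - (-1)·2.3333 - (-4)·1.1000) / (6) = 0.6222
  w = (10 - (-4)·2.3333 - (3)·0.3333) / (10) = 1.8333
Iteration 3:
  u = (7 - (-1)·0.6222 - (1)·1.8333) / (3) = 1.9296
  v = (-3 - (-1)·2.0778 - (-4)·1.8333) / (6) = 1.0685
  w = (10 - (-4)·2.0778 - (3)·0.6222) / (10) = 1.6445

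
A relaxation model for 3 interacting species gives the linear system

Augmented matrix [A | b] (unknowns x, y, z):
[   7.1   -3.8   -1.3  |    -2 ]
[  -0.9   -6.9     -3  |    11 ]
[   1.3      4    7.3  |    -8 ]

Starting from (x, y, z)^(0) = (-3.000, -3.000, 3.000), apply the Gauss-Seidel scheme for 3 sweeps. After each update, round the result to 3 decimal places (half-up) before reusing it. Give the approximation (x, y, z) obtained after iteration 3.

(-1.151, -1.488, -0.076)

Iteration 1:
  x = (-2 - (-3.8)·-3.000 - (-1.3)·3.000) / (7.1) = -1.338
  y = (11 - (-0.9)·-1.338 - (-3)·3.000) / (-6.9) = -2.724
  z = (-8 - (1.3)·-1.338 - (4)·-2.724) / (7.3) = 0.635
Iteration 2:
  x = (-2 - (-3.8)·-2.724 - (-1.3)·0.635) / (7.1) = -1.623
  y = (11 - (-0.9)·-1.623 - (-3)·0.635) / (-6.9) = -1.659
  z = (-8 - (1.3)·-1.623 - (4)·-1.659) / (7.3) = 0.102
Iteration 3:
  x = (-2 - (-3.8)·-1.659 - (-1.3)·0.102) / (7.1) = -1.151
  y = (11 - (-0.9)·-1.151 - (-3)·0.102) / (-6.9) = -1.488
  z = (-8 - (1.3)·-1.151 - (4)·-1.488) / (7.3) = -0.076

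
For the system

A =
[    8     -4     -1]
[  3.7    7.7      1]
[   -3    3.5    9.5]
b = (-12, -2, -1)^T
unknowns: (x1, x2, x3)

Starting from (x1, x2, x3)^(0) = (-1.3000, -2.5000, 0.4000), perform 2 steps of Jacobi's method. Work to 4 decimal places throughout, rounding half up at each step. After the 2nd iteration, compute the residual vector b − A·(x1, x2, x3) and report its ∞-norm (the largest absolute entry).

Iteration 1:
  x1 = (-12 - (-4)·-2.5000 - (-1)·0.4000) / (8) = -2.7000
  x2 = (-2 - (3.7)·-1.3000 - (1)·0.4000) / (7.7) = 0.3130
  x3 = (-1 - (-3)·-1.3000 - (3.5)·-2.5000) / (9.5) = 0.4053
Iteration 2:
  x1 = (-12 - (-4)·0.3130 - (-1)·0.4053) / (8) = -1.2928
  x2 = (-2 - (3.7)·-2.7000 - (1)·0.4053) / (7.7) = 0.9850
  x3 = (-1 - (-3)·-2.7000 - (3.5)·0.3130) / (9.5) = -1.0732
Residual b − A·x = (1.2092, -3.7279, 1.8695); ∞-norm = 3.7279

3.7279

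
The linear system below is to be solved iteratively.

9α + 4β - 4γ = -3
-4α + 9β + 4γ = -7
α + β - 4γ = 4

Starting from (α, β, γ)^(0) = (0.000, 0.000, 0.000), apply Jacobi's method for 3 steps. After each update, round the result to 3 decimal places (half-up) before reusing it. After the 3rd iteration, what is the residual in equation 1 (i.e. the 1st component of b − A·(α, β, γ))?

Iteration 1:
  α = (-3 - (4)·0.000 - (-4)·0.000) / (9) = -0.333
  β = (-7 - (-4)·0.000 - (4)·0.000) / (9) = -0.778
  γ = (4 - (1)·0.000 - (1)·0.000) / (-4) = -1.000
Iteration 2:
  α = (-3 - (4)·-0.778 - (-4)·-1.000) / (9) = -0.432
  β = (-7 - (-4)·-0.333 - (4)·-1.000) / (9) = -0.481
  γ = (4 - (1)·-0.333 - (1)·-0.778) / (-4) = -1.278
Iteration 3:
  α = (-3 - (4)·-0.481 - (-4)·-1.278) / (9) = -0.688
  β = (-7 - (-4)·-0.432 - (4)·-1.278) / (9) = -0.402
  γ = (4 - (1)·-0.432 - (1)·-0.481) / (-4) = -1.228
Residual b − A·x = (-0.112, -1.222, 0.178)

-0.112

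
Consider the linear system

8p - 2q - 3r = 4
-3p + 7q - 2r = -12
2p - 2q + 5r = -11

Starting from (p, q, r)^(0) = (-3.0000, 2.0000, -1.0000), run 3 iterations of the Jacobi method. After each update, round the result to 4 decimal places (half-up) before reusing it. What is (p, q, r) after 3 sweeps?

Iteration 1:
  p = (4 - (-2)·2.0000 - (-3)·-1.0000) / (8) = 0.6250
  q = (-12 - (-3)·-3.0000 - (-2)·-1.0000) / (7) = -3.2857
  r = (-11 - (2)·-3.0000 - (-2)·2.0000) / (5) = -0.2000
Iteration 2:
  p = (4 - (-2)·-3.2857 - (-3)·-0.2000) / (8) = -0.3964
  q = (-12 - (-3)·0.6250 - (-2)·-0.2000) / (7) = -1.5036
  r = (-11 - (2)·0.6250 - (-2)·-3.2857) / (5) = -3.7643
Iteration 3:
  p = (4 - (-2)·-1.5036 - (-3)·-3.7643) / (8) = -1.2875
  q = (-12 - (-3)·-0.3964 - (-2)·-3.7643) / (7) = -2.9597
  r = (-11 - (2)·-0.3964 - (-2)·-1.5036) / (5) = -2.6429

(-1.2875, -2.9597, -2.6429)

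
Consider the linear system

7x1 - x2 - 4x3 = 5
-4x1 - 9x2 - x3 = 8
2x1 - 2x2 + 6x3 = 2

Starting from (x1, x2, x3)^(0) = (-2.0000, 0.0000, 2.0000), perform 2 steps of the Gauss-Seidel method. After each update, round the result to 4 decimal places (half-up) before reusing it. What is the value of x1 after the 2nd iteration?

-0.0945

Iteration 1:
  x1 = (5 - (-1)·0.0000 - (-4)·2.0000) / (7) = 1.8571
  x2 = (8 - (-4)·1.8571 - (-1)·2.0000) / (-9) = -1.9365
  x3 = (2 - (2)·1.8571 - (-2)·-1.9365) / (6) = -0.9312
Iteration 2:
  x1 = (5 - (-1)·-1.9365 - (-4)·-0.9312) / (7) = -0.0945
  x2 = (8 - (-4)·-0.0945 - (-1)·-0.9312) / (-9) = -0.7434
  x3 = (2 - (2)·-0.0945 - (-2)·-0.7434) / (6) = 0.1170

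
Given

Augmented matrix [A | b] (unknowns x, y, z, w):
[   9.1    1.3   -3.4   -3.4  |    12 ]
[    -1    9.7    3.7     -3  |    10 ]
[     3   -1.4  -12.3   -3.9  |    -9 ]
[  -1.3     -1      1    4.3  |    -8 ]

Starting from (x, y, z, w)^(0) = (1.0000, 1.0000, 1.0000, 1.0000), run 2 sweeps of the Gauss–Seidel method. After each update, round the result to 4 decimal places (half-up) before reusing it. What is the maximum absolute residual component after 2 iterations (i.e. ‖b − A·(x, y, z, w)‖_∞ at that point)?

Iteration 1:
  x = (12 - (1.3)·1.0000 - (-3.4)·1.0000 - (-3.4)·1.0000) / (9.1) = 1.9231
  y = (10 - (-1)·1.9231 - (3.7)·1.0000 - (-3)·1.0000) / (9.7) = 1.1570
  z = (-9 - (3)·1.9231 - (-1.4)·1.1570 - (-3.9)·1.0000) / (-12.3) = 0.7520
  w = (-8 - (-1.3)·1.9231 - (-1)·1.1570 - (1)·0.7520) / (4.3) = -1.1849
Iteration 2:
  x = (12 - (1.3)·1.1570 - (-3.4)·0.7520 - (-3.4)·-1.1849) / (9.1) = 0.9917
  y = (10 - (-1)·0.9917 - (3.7)·0.7520 - (-3)·-1.1849) / (9.7) = 0.4799
  z = (-9 - (3)·0.9917 - (-1.4)·0.4799 - (-3.9)·-1.1849) / (-12.3) = 1.2947
  w = (-8 - (-1.3)·0.9917 - (-1)·0.4799 - (1)·1.2947) / (4.3) = -1.7501
Residual b − A·x = (0.8033, -3.7040, -2.2038, -0.0002); ∞-norm = 3.7040

3.7040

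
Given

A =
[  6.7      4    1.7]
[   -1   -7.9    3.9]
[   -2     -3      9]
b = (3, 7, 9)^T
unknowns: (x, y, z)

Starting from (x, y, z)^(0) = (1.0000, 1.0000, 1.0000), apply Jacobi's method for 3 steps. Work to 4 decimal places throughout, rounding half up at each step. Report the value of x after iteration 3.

Iteration 1:
  x = (3 - (4)·1.0000 - (1.7)·1.0000) / (6.7) = -0.4030
  y = (7 - (-1)·1.0000 - (3.9)·1.0000) / (-7.9) = -0.5190
  z = (9 - (-2)·1.0000 - (-3)·1.0000) / (9) = 1.5556
Iteration 2:
  x = (3 - (4)·-0.5190 - (1.7)·1.5556) / (6.7) = 0.3629
  y = (7 - (-1)·-0.4030 - (3.9)·1.5556) / (-7.9) = -0.0671
  z = (9 - (-2)·-0.4030 - (-3)·-0.5190) / (9) = 0.7374
Iteration 3:
  x = (3 - (4)·-0.0671 - (1.7)·0.7374) / (6.7) = 0.3007
  y = (7 - (-1)·0.3629 - (3.9)·0.7374) / (-7.9) = -0.5680
  z = (9 - (-2)·0.3629 - (-3)·-0.0671) / (9) = 1.0583

0.3007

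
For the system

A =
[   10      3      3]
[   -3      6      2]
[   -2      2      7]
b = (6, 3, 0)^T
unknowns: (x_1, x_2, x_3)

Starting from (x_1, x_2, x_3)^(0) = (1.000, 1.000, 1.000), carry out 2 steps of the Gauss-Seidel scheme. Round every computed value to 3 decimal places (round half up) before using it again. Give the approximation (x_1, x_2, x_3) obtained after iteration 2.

Iteration 1:
  x_1 = (6 - (3)·1.000 - (3)·1.000) / (10) = 0.000
  x_2 = (3 - (-3)·0.000 - (2)·1.000) / (6) = 0.167
  x_3 = (0 - (-2)·0.000 - (2)·0.167) / (7) = -0.048
Iteration 2:
  x_1 = (6 - (3)·0.167 - (3)·-0.048) / (10) = 0.564
  x_2 = (3 - (-3)·0.564 - (2)·-0.048) / (6) = 0.798
  x_3 = (0 - (-2)·0.564 - (2)·0.798) / (7) = -0.067

(0.564, 0.798, -0.067)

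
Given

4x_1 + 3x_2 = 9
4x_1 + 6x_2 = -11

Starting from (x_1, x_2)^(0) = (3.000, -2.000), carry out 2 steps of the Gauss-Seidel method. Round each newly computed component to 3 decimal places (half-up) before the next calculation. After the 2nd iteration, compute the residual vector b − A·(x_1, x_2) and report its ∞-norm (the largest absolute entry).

3.500

Iteration 1:
  x_1 = (9 - (3)·-2.000) / (4) = 3.750
  x_2 = (-11 - (4)·3.750) / (6) = -4.333
Iteration 2:
  x_1 = (9 - (3)·-4.333) / (4) = 5.500
  x_2 = (-11 - (4)·5.500) / (6) = -5.500
Residual b − A·x = (3.500, 0.000); ∞-norm = 3.500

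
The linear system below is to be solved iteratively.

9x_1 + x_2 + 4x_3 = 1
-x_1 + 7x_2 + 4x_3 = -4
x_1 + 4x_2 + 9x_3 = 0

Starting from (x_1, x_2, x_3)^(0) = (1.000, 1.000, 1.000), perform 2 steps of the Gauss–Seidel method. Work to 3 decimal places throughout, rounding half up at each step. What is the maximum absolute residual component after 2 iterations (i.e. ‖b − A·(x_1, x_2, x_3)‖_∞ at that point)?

0.721

Iteration 1:
  x_1 = (1 - (1)·1.000 - (4)·1.000) / (9) = -0.444
  x_2 = (-4 - (-1)·-0.444 - (4)·1.000) / (7) = -1.206
  x_3 = (0 - (1)·-0.444 - (4)·-1.206) / (9) = 0.585
Iteration 2:
  x_1 = (1 - (1)·-1.206 - (4)·0.585) / (9) = -0.015
  x_2 = (-4 - (-1)·-0.015 - (4)·0.585) / (7) = -0.908
  x_3 = (0 - (1)·-0.015 - (4)·-0.908) / (9) = 0.405
Residual b − A·x = (0.423, 0.721, 0.002); ∞-norm = 0.721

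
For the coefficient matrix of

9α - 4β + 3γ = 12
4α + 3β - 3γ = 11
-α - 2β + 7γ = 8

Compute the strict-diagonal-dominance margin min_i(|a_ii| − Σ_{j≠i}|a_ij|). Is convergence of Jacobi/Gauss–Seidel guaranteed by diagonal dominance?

-4

row 1: |9| − (4+3) = 2
row 2: |3| − (4+3) = -4
row 3: |7| − (1+2) = 4
minimum over rows = -4 → not strictly diagonally dominant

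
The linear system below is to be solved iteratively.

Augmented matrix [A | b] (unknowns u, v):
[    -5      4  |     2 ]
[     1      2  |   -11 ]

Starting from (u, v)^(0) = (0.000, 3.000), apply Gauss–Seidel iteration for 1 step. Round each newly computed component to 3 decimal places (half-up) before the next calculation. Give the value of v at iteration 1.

Iteration 1:
  u = (2 - (4)·3.000) / (-5) = 2.000
  v = (-11 - (1)·2.000) / (2) = -6.500

-6.500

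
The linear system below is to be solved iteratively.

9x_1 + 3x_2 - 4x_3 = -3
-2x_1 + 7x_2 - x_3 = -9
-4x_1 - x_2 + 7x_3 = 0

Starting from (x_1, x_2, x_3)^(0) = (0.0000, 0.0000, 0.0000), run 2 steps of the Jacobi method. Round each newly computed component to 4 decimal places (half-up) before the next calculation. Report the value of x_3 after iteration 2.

Iteration 1:
  x_1 = (-3 - (3)·0.0000 - (-4)·0.0000) / (9) = -0.3333
  x_2 = (-9 - (-2)·0.0000 - (-1)·0.0000) / (7) = -1.2857
  x_3 = (0 - (-4)·0.0000 - (-1)·0.0000) / (7) = 0.0000
Iteration 2:
  x_1 = (-3 - (3)·-1.2857 - (-4)·0.0000) / (9) = 0.0952
  x_2 = (-9 - (-2)·-0.3333 - (-1)·0.0000) / (7) = -1.3809
  x_3 = (0 - (-4)·-0.3333 - (-1)·-1.2857) / (7) = -0.3741

-0.3741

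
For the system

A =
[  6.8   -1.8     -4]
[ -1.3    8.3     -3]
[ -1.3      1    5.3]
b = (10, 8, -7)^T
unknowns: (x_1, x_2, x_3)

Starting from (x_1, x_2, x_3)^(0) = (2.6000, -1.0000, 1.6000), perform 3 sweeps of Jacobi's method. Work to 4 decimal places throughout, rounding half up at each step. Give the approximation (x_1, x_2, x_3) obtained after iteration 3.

Iteration 1:
  x_1 = (10 - (-1.8)·-1.0000 - (-4)·1.6000) / (6.8) = 2.1471
  x_2 = (8 - (-1.3)·2.6000 - (-3)·1.6000) / (8.3) = 1.9494
  x_3 = (-7 - (-1.3)·2.6000 - (1)·-1.0000) / (5.3) = -0.4943
Iteration 2:
  x_1 = (10 - (-1.8)·1.9494 - (-4)·-0.4943) / (6.8) = 1.6958
  x_2 = (8 - (-1.3)·2.1471 - (-3)·-0.4943) / (8.3) = 1.1215
  x_3 = (-7 - (-1.3)·2.1471 - (1)·1.9494) / (5.3) = -1.1619
Iteration 3:
  x_1 = (10 - (-1.8)·1.1215 - (-4)·-1.1619) / (6.8) = 1.0840
  x_2 = (8 - (-1.3)·1.6958 - (-3)·-1.1619) / (8.3) = 0.8095
  x_3 = (-7 - (-1.3)·1.6958 - (1)·1.1215) / (5.3) = -1.1164

(1.0840, 0.8095, -1.1164)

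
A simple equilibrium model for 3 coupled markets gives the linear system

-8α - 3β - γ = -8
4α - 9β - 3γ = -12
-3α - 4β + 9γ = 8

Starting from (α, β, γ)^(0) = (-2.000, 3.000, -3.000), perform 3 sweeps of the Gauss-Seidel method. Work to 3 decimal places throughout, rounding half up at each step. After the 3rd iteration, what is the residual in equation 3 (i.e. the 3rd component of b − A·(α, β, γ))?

0.003

Iteration 1:
  α = (-8 - (-3)·3.000 - (-1)·-3.000) / (-8) = 0.250
  β = (-12 - (4)·0.250 - (-3)·-3.000) / (-9) = 2.444
  γ = (8 - (-3)·0.250 - (-4)·2.444) / (9) = 2.058
Iteration 2:
  α = (-8 - (-3)·2.444 - (-1)·2.058) / (-8) = -0.174
  β = (-12 - (4)·-0.174 - (-3)·2.058) / (-9) = 0.570
  γ = (8 - (-3)·-0.174 - (-4)·0.570) / (9) = 1.084
Iteration 3:
  α = (-8 - (-3)·0.570 - (-1)·1.084) / (-8) = 0.651
  β = (-12 - (4)·0.651 - (-3)·1.084) / (-9) = 1.261
  γ = (8 - (-3)·0.651 - (-4)·1.261) / (9) = 1.666
Residual b − A·x = (2.657, 1.743, 0.003)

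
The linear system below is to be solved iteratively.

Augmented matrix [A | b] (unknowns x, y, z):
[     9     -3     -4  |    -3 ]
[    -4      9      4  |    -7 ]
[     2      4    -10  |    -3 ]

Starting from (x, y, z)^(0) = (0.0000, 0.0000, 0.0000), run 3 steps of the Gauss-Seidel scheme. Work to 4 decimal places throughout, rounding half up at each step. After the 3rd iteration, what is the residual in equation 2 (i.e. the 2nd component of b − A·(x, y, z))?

Iteration 1:
  x = (-3 - (-3)·0.0000 - (-4)·0.0000) / (9) = -0.3333
  y = (-7 - (-4)·-0.3333 - (4)·0.0000) / (9) = -0.9259
  z = (-3 - (2)·-0.3333 - (4)·-0.9259) / (-10) = -0.1370
Iteration 2:
  x = (-3 - (-3)·-0.9259 - (-4)·-0.1370) / (9) = -0.7029
  y = (-7 - (-4)·-0.7029 - (4)·-0.1370) / (9) = -1.0293
  z = (-3 - (2)·-0.7029 - (4)·-1.0293) / (-10) = -0.2523
Iteration 3:
  x = (-3 - (-3)·-1.0293 - (-4)·-0.2523) / (9) = -0.7886
  y = (-7 - (-4)·-0.7886 - (4)·-0.2523) / (9) = -1.0161
  z = (-3 - (2)·-0.7886 - (4)·-1.0161) / (-10) = -0.2642
Residual b − A·x = (-0.0077, 0.0473, -0.0004)

0.0473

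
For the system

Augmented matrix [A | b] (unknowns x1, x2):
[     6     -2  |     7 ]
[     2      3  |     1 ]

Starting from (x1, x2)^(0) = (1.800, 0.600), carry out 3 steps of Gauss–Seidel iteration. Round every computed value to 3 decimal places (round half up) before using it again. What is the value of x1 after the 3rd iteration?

1.061

Iteration 1:
  x1 = (7 - (-2)·0.600) / (6) = 1.367
  x2 = (1 - (2)·1.367) / (3) = -0.578
Iteration 2:
  x1 = (7 - (-2)·-0.578) / (6) = 0.974
  x2 = (1 - (2)·0.974) / (3) = -0.316
Iteration 3:
  x1 = (7 - (-2)·-0.316) / (6) = 1.061
  x2 = (1 - (2)·1.061) / (3) = -0.374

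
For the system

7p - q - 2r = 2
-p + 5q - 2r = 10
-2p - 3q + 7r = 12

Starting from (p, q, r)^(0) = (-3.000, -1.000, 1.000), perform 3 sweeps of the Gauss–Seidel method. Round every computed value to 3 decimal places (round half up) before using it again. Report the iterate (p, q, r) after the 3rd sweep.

(1.812, 3.808, 3.864)

Iteration 1:
  p = (2 - (-1)·-1.000 - (-2)·1.000) / (7) = 0.429
  q = (10 - (-1)·0.429 - (-2)·1.000) / (5) = 2.486
  r = (12 - (-2)·0.429 - (-3)·2.486) / (7) = 2.902
Iteration 2:
  p = (2 - (-1)·2.486 - (-2)·2.902) / (7) = 1.470
  q = (10 - (-1)·1.470 - (-2)·2.902) / (5) = 3.455
  r = (12 - (-2)·1.470 - (-3)·3.455) / (7) = 3.615
Iteration 3:
  p = (2 - (-1)·3.455 - (-2)·3.615) / (7) = 1.812
  q = (10 - (-1)·1.812 - (-2)·3.615) / (5) = 3.808
  r = (12 - (-2)·1.812 - (-3)·3.808) / (7) = 3.864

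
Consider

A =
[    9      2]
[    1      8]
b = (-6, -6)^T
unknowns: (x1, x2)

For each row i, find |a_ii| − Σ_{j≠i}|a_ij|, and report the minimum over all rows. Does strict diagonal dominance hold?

row 1: |9| − (2) = 7
row 2: |8| − (1) = 7
minimum over rows = 7 → strictly diagonally dominant (convergence guaranteed)

7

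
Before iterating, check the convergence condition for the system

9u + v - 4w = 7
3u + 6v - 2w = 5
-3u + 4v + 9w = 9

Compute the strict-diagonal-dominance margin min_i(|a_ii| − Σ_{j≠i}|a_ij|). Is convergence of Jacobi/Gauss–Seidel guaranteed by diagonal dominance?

1

row 1: |9| − (1+4) = 4
row 2: |6| − (3+2) = 1
row 3: |9| − (3+4) = 2
minimum over rows = 1 → strictly diagonally dominant (convergence guaranteed)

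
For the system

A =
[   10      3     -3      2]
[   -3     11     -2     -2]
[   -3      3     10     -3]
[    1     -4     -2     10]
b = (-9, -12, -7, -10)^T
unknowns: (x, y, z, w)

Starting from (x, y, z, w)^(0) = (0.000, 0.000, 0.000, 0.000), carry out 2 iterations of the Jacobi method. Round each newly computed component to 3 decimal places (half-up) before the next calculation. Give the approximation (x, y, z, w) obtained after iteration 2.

Iteration 1:
  x = (-9 - (3)·0.000 - (-3)·0.000 - (2)·0.000) / (10) = -0.900
  y = (-12 - (-3)·0.000 - (-2)·0.000 - (-2)·0.000) / (11) = -1.091
  z = (-7 - (-3)·0.000 - (3)·0.000 - (-3)·0.000) / (10) = -0.700
  w = (-10 - (1)·0.000 - (-4)·0.000 - (-2)·0.000) / (10) = -1.000
Iteration 2:
  x = (-9 - (3)·-1.091 - (-3)·-0.700 - (2)·-1.000) / (10) = -0.583
  y = (-12 - (-3)·-0.900 - (-2)·-0.700 - (-2)·-1.000) / (11) = -1.645
  z = (-7 - (-3)·-0.900 - (3)·-1.091 - (-3)·-1.000) / (10) = -0.943
  w = (-10 - (1)·-0.900 - (-4)·-1.091 - (-2)·-0.700) / (10) = -1.486

(-0.583, -1.645, -0.943, -1.486)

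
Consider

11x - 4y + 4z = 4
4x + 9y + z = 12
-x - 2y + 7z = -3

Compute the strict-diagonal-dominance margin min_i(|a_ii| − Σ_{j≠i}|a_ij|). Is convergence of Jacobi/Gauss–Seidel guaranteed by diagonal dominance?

3

row 1: |11| − (4+4) = 3
row 2: |9| − (4+1) = 4
row 3: |7| − (1+2) = 4
minimum over rows = 3 → strictly diagonally dominant (convergence guaranteed)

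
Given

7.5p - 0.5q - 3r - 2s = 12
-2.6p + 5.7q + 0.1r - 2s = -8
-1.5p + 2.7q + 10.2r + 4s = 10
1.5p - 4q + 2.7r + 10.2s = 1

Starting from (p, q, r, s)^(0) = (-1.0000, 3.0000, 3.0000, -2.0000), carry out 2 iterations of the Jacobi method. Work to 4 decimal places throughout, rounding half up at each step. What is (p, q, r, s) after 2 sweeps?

Iteration 1:
  p = (12 - (-0.5)·3.0000 - (-3)·3.0000 - (-2)·-2.0000) / (7.5) = 2.4667
  q = (-8 - (-2.6)·-1.0000 - (0.1)·3.0000 - (-2)·-2.0000) / (5.7) = -2.6140
  r = (10 - (-1.5)·-1.0000 - (2.7)·3.0000 - (4)·-2.0000) / (10.2) = 0.8235
  s = (1 - (1.5)·-1.0000 - (-4)·3.0000 - (2.7)·3.0000) / (10.2) = 0.6275
Iteration 2:
  p = (12 - (-0.5)·-2.6140 - (-3)·0.8235 - (-2)·0.6275) / (7.5) = 1.9225
  q = (-8 - (-2.6)·2.4667 - (0.1)·0.8235 - (-2)·0.6275) / (5.7) = -0.0726
  r = (10 - (-1.5)·2.4667 - (2.7)·-2.6140 - (4)·0.6275) / (10.2) = 1.7890
  s = (1 - (1.5)·2.4667 - (-4)·-2.6140 - (2.7)·0.8235) / (10.2) = -1.5078

(1.9225, -0.0726, 1.7890, -1.5078)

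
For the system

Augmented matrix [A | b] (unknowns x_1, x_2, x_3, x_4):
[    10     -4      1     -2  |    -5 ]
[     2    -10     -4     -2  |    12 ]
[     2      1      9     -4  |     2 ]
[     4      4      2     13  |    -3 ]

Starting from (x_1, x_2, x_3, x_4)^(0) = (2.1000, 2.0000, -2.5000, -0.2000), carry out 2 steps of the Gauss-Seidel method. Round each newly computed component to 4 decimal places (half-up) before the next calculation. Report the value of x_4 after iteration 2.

Iteration 1:
  x_1 = (-5 - (-4)·2.0000 - (1)·-2.5000 - (-2)·-0.2000) / (10) = 0.5100
  x_2 = (12 - (2)·0.5100 - (-4)·-2.5000 - (-2)·-0.2000) / (-10) = -0.0580
  x_3 = (2 - (2)·0.5100 - (1)·-0.0580 - (-4)·-0.2000) / (9) = 0.0264
  x_4 = (-3 - (4)·0.5100 - (4)·-0.0580 - (2)·0.0264) / (13) = -0.3739
Iteration 2:
  x_1 = (-5 - (-4)·-0.0580 - (1)·0.0264 - (-2)·-0.3739) / (10) = -0.6006
  x_2 = (12 - (2)·-0.6006 - (-4)·0.0264 - (-2)·-0.3739) / (-10) = -1.2559
  x_3 = (2 - (2)·-0.6006 - (1)·-1.2559 - (-4)·-0.3739) / (9) = 0.3291
  x_4 = (-3 - (4)·-0.6006 - (4)·-1.2559 - (2)·0.3291) / (13) = 0.2898

0.2898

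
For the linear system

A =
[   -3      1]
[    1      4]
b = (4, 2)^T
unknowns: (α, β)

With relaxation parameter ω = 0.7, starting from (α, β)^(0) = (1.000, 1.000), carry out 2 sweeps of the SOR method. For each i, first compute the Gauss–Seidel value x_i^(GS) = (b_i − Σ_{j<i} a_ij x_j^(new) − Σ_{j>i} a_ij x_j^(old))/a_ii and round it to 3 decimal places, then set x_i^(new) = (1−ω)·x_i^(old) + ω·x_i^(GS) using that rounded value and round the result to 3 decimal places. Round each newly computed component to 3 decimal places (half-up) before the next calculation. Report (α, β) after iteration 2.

Iteration 1:
  α: GS value = (4 - (1)·1.000) / (-3) = -1.000;  α ← (1−ω)·1.000 + ω·-1.000 = -0.400
  β: GS value = (2 - (1)·-0.400) / (4) = 0.600;  β ← (1−ω)·1.000 + ω·0.600 = 0.720
Iteration 2:
  α: GS value = (4 - (1)·0.720) / (-3) = -1.093;  α ← (1−ω)·-0.400 + ω·-1.093 = -0.885
  β: GS value = (2 - (1)·-0.885) / (4) = 0.721;  β ← (1−ω)·0.720 + ω·0.721 = 0.721

(-0.885, 0.721)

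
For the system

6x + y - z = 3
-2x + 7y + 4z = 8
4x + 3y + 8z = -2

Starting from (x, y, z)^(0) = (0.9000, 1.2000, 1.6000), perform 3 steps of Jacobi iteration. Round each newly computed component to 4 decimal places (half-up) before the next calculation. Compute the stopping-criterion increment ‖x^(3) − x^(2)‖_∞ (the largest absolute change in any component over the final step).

Iteration 1:
  x = (3 - (1)·1.2000 - (-1)·1.6000) / (6) = 0.5667
  y = (8 - (-2)·0.9000 - (4)·1.6000) / (7) = 0.4857
  z = (-2 - (4)·0.9000 - (3)·1.2000) / (8) = -1.1500
Iteration 2:
  x = (3 - (1)·0.4857 - (-1)·-1.1500) / (6) = 0.2274
  y = (8 - (-2)·0.5667 - (4)·-1.1500) / (7) = 1.9619
  z = (-2 - (4)·0.5667 - (3)·0.4857) / (8) = -0.7155
Iteration 3:
  x = (3 - (1)·1.9619 - (-1)·-0.7155) / (6) = 0.0538
  y = (8 - (-2)·0.2274 - (4)·-0.7155) / (7) = 1.6167
  z = (-2 - (4)·0.2274 - (3)·1.9619) / (8) = -1.0994
Change: (-0.1736, -0.3452, -0.3839) → max |·| = 0.3839

0.3839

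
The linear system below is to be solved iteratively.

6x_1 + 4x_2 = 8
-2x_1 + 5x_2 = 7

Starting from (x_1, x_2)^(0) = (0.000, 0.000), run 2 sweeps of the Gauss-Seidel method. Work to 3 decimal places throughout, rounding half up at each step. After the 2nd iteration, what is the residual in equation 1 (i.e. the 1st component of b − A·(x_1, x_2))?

2.058

Iteration 1:
  x_1 = (8 - (4)·0.000) / (6) = 1.333
  x_2 = (7 - (-2)·1.333) / (5) = 1.933
Iteration 2:
  x_1 = (8 - (4)·1.933) / (6) = 0.045
  x_2 = (7 - (-2)·0.045) / (5) = 1.418
Residual b − A·x = (2.058, 0.000)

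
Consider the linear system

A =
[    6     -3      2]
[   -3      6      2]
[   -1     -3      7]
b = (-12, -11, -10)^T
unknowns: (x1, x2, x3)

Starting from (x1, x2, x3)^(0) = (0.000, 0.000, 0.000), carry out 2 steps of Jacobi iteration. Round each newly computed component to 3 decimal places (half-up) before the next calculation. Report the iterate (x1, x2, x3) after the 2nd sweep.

Iteration 1:
  x1 = (-12 - (-3)·0.000 - (2)·0.000) / (6) = -2.000
  x2 = (-11 - (-3)·0.000 - (2)·0.000) / (6) = -1.833
  x3 = (-10 - (-1)·0.000 - (-3)·0.000) / (7) = -1.429
Iteration 2:
  x1 = (-12 - (-3)·-1.833 - (2)·-1.429) / (6) = -2.440
  x2 = (-11 - (-3)·-2.000 - (2)·-1.429) / (6) = -2.357
  x3 = (-10 - (-1)·-2.000 - (-3)·-1.833) / (7) = -2.500

(-2.440, -2.357, -2.500)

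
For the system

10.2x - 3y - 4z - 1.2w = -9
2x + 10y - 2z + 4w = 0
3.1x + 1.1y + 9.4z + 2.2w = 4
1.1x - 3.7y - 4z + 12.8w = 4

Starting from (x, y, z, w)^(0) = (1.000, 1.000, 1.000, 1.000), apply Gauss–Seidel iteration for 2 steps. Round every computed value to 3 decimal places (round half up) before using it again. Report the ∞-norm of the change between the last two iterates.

0.725

Iteration 1:
  x = (-9 - (-3)·1.000 - (-4)·1.000 - (-1.2)·1.000) / (10.2) = -0.078
  y = (0 - (2)·-0.078 - (-2)·1.000 - (4)·1.000) / (10) = -0.184
  z = (4 - (3.1)·-0.078 - (1.1)·-0.184 - (2.2)·1.000) / (9.4) = 0.239
  w = (4 - (1.1)·-0.078 - (-3.7)·-0.184 - (-4)·0.239) / (12.8) = 0.341
Iteration 2:
  x = (-9 - (-3)·-0.184 - (-4)·0.239 - (-1.2)·0.341) / (10.2) = -0.803
  y = (0 - (2)·-0.803 - (-2)·0.239 - (4)·0.341) / (10) = 0.072
  z = (4 - (3.1)·-0.803 - (1.1)·0.072 - (2.2)·0.341) / (9.4) = 0.602
  w = (4 - (1.1)·-0.803 - (-3.7)·0.072 - (-4)·0.602) / (12.8) = 0.590
Change: (-0.725, 0.256, 0.363, 0.249) → max |·| = 0.725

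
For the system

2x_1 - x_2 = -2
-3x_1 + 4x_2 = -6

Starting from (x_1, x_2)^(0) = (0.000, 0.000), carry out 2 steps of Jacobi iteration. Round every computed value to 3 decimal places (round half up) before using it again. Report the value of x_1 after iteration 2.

Iteration 1:
  x_1 = (-2 - (-1)·0.000) / (2) = -1.000
  x_2 = (-6 - (-3)·0.000) / (4) = -1.500
Iteration 2:
  x_1 = (-2 - (-1)·-1.500) / (2) = -1.750
  x_2 = (-6 - (-3)·-1.000) / (4) = -2.250

-1.750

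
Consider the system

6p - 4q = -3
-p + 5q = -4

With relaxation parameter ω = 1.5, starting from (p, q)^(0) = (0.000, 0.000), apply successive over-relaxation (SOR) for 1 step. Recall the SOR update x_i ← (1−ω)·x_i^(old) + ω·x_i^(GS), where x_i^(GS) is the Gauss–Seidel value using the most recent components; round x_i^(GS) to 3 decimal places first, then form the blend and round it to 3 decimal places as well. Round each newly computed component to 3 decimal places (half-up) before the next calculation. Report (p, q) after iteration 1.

Iteration 1:
  p: GS value = (-3 - (-4)·0.000) / (6) = -0.500;  p ← (1−ω)·0.000 + ω·-0.500 = -0.750
  q: GS value = (-4 - (-1)·-0.750) / (5) = -0.950;  q ← (1−ω)·0.000 + ω·-0.950 = -1.425

(-0.750, -1.425)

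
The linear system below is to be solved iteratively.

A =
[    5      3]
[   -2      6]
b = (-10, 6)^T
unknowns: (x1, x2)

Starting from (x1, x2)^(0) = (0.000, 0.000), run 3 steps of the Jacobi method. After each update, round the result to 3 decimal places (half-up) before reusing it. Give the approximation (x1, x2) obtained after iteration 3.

(-2.200, 0.133)

Iteration 1:
  x1 = (-10 - (3)·0.000) / (5) = -2.000
  x2 = (6 - (-2)·0.000) / (6) = 1.000
Iteration 2:
  x1 = (-10 - (3)·1.000) / (5) = -2.600
  x2 = (6 - (-2)·-2.000) / (6) = 0.333
Iteration 3:
  x1 = (-10 - (3)·0.333) / (5) = -2.200
  x2 = (6 - (-2)·-2.600) / (6) = 0.133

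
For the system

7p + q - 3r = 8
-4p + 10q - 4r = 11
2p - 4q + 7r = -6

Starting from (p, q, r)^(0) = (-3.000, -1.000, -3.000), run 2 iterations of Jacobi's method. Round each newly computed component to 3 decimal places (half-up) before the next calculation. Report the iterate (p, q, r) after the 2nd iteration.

(1.084, 0.872, -1.600)

Iteration 1:
  p = (8 - (1)·-1.000 - (-3)·-3.000) / (7) = 0.000
  q = (11 - (-4)·-3.000 - (-4)·-3.000) / (10) = -1.300
  r = (-6 - (2)·-3.000 - (-4)·-1.000) / (7) = -0.571
Iteration 2:
  p = (8 - (1)·-1.300 - (-3)·-0.571) / (7) = 1.084
  q = (11 - (-4)·0.000 - (-4)·-0.571) / (10) = 0.872
  r = (-6 - (2)·0.000 - (-4)·-1.300) / (7) = -1.600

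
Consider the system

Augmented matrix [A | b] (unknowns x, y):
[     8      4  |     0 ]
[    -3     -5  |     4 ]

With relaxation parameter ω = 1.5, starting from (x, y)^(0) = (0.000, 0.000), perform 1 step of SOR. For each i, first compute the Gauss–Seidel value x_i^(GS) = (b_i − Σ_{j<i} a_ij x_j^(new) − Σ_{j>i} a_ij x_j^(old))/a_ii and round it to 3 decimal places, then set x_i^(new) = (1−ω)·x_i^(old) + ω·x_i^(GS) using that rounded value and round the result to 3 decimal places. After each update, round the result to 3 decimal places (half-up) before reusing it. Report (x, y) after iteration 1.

Iteration 1:
  x: GS value = (0 - (4)·0.000) / (8) = 0.000;  x ← (1−ω)·0.000 + ω·0.000 = 0.000
  y: GS value = (4 - (-3)·0.000) / (-5) = -0.800;  y ← (1−ω)·0.000 + ω·-0.800 = -1.200

(0.000, -1.200)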